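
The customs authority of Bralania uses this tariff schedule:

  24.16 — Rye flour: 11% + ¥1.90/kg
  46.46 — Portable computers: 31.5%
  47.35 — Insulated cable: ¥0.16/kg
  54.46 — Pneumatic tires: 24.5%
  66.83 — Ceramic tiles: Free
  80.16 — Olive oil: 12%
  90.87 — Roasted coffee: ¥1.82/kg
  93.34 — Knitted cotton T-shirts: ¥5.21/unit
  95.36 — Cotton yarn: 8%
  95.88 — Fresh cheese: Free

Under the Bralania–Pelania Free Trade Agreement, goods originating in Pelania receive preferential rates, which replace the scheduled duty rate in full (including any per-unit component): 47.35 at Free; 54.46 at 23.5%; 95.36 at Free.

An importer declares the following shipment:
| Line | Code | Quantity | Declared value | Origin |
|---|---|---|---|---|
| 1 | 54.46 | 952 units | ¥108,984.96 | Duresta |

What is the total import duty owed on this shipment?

¥26,701.32

Line 1 (54.46, Duresta, 952 units, ¥108,984.96):
Base rate for 54.46 is 24.5%.
54.46 has an FTA preferential rate, but origin Duresta is not Pelania; base rate stands.
Duty = ¥108,984.96 × 24.5% = ¥26,701.32.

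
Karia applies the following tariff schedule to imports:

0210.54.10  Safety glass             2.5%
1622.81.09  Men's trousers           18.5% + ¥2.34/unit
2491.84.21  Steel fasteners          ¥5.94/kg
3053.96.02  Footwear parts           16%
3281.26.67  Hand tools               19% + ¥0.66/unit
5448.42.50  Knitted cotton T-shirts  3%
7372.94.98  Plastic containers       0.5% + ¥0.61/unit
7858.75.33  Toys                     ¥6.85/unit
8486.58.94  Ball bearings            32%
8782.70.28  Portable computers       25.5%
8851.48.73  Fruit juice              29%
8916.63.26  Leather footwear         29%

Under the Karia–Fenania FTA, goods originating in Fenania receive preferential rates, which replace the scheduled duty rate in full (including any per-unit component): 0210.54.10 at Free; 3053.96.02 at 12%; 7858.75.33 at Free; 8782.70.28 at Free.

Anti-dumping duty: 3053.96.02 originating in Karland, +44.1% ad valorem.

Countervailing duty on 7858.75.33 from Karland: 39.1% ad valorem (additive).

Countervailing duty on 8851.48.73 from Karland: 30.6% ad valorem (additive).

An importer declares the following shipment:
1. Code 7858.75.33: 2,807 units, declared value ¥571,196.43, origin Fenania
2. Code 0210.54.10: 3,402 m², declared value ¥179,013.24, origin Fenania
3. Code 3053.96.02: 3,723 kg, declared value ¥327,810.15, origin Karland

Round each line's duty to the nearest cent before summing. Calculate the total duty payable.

Line 1 (7858.75.33, Fenania, 2,807 units, ¥571,196.43):
Base rate for 7858.75.33 is ¥6.85/unit.
Origin Fenania qualifies under the Karia–Fenania agreement and 7858.75.33 is covered: preferential rate Free applies instead.
The additional-duty order on 7858.75.33 targets Karland, not Fenania; it does not apply.
Duty = ¥571,196.43 × 0% = ¥0.00.
Line 2 (0210.54.10, Fenania, 3,402 m², ¥179,013.24):
Base rate for 0210.54.10 is 2.5%.
Origin Fenania qualifies under the Karia–Fenania agreement and 0210.54.10 is covered: preferential rate Free applies instead.
Duty = ¥179,013.24 × 0% = ¥0.00.
Line 3 (3053.96.02, Karland, 3,723 kg, ¥327,810.15):
Base rate for 3053.96.02 is 16%.
3053.96.02 has an FTA preferential rate, but origin Karland is not Fenania; base rate stands.
Additional duty on 3053.96.02 from Karland: +44.1%. Applied ad valorem rate: 16% + 44.1% = 60.1%.
Duty = ¥327,810.15 × 60.1% = ¥197,013.90.
Total = ¥0.00 + ¥0.00 + ¥197,013.90 = ¥197,013.90.

¥197,013.90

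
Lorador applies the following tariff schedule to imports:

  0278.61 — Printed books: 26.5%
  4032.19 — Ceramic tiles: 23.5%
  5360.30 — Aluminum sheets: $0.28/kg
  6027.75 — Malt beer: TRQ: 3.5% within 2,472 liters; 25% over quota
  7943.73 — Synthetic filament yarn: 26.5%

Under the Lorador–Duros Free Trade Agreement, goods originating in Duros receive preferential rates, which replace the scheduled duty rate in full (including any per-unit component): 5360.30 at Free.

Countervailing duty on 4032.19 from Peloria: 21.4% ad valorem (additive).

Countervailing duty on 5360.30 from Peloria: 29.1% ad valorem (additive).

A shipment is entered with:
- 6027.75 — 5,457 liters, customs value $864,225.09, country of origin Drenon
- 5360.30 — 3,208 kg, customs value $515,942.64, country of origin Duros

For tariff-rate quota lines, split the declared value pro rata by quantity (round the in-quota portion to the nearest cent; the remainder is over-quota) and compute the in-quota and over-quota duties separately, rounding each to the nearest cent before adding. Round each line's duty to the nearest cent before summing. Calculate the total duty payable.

$131,885.78

Line 1 (6027.75, Drenon, 5,457 liters, $864,225.09):
Code 6027.75 is under a tariff-rate quota (threshold 2,472 liters). In-quota: 2,472 liters at 3.5%; over-quota: 2,985 liters at 25%.
Pro-rata value split: in-quota = $864,225.09 × 2,472/5,457 = $391,490.64; over-quota = $864,225.09 − $391,490.64 = $472,734.45.
In-quota duty = $391,490.64 × 3.5% = $13,702.17. Over-quota duty = $472,734.45 × 25% = $118,183.61.
Line duty = $13,702.17 + $118,183.61 = $131,885.78.
Line 2 (5360.30, Duros, 3,208 kg, $515,942.64):
Base rate for 5360.30 is $0.28/kg.
Origin Duros qualifies under the Lorador–Duros agreement and 5360.30 is covered: preferential rate Free applies instead.
The additional-duty order on 5360.30 targets Peloria, not Duros; it does not apply.
Duty = $515,942.64 × 0% = $0.00.
Total = $131,885.78 + $0.00 = $131,885.78.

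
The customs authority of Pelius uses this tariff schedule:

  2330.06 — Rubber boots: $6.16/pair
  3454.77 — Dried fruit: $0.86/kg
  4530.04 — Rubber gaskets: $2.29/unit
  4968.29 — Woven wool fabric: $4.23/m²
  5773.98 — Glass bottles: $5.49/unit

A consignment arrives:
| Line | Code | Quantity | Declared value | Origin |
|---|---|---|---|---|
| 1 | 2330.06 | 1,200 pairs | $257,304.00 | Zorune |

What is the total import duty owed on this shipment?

$7,392.00

Line 1 (2330.06, Zorune, 1,200 pairs, $257,304.00):
Base rate for 2330.06 is $6.16/pair.
Duty = 1,200 × $6.16 = $7,392.00.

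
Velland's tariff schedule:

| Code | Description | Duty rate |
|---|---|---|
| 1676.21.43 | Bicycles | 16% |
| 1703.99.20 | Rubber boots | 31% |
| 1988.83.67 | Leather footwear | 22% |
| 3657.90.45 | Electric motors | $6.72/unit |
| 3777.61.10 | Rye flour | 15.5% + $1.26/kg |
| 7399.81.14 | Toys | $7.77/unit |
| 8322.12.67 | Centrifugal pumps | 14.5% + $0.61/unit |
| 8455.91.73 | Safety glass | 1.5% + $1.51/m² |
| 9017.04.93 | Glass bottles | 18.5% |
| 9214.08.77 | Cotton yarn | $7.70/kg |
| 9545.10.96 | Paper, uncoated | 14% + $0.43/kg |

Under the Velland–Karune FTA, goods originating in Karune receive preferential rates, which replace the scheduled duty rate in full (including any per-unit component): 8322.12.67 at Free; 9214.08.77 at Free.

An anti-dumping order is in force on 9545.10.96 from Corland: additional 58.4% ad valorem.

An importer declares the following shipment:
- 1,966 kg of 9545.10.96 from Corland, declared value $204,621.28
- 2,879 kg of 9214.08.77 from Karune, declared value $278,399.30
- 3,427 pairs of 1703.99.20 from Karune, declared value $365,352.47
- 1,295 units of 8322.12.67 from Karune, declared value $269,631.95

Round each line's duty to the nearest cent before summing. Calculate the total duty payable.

$262,250.46

Line 1 (9545.10.96, Corland, 1,966 kg, $204,621.28):
Base rate for 9545.10.96 is 14% + $0.43/kg.
Additional duty on 9545.10.96 from Corland: +58.4%. Applied ad valorem rate: 14% + 58.4% = 72.4%.
Duty = $204,621.28 × 72.4% + 1,966 × $0.43 = $148,991.19.
Line 2 (9214.08.77, Karune, 2,879 kg, $278,399.30):
Base rate for 9214.08.77 is $7.70/kg.
Origin Karune qualifies under the Velland–Karune agreement and 9214.08.77 is covered: preferential rate Free applies instead.
Duty = $278,399.30 × 0% = $0.00.
Line 3 (1703.99.20, Karune, 3,427 pairs, $365,352.47):
Base rate for 1703.99.20 is 31%.
Origin Karune is the FTA partner but 1703.99.20 is not on the preference list; base rate stands.
Duty = $365,352.47 × 31% = $113,259.27.
Line 4 (8322.12.67, Karune, 1,295 units, $269,631.95):
Base rate for 8322.12.67 is 14.5% + $0.61/unit.
Origin Karune qualifies under the Velland–Karune agreement and 8322.12.67 is covered: preferential rate Free applies instead.
Duty = $269,631.95 × 0% = $0.00.
Total = $148,991.19 + $0.00 + $113,259.27 + $0.00 = $262,250.46.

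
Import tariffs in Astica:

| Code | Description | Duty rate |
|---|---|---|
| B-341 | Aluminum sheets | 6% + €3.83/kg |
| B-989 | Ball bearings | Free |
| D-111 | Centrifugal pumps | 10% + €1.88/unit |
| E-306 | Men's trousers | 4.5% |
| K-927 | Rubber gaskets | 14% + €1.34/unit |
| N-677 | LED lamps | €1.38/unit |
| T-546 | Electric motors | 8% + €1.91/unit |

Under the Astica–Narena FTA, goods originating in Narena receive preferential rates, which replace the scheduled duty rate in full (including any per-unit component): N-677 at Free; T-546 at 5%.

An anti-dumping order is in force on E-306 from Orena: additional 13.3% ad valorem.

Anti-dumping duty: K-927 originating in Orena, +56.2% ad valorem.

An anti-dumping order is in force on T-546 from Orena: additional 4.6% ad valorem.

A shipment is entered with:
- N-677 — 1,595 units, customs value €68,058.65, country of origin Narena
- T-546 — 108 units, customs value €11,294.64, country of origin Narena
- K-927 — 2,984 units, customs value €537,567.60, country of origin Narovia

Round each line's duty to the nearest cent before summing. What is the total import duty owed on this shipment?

Line 1 (N-677, Narena, 1,595 units, €68,058.65):
Base rate for N-677 is €1.38/unit.
Origin Narena qualifies under the Astica–Narena agreement and N-677 is covered: preferential rate Free applies instead.
Duty = €68,058.65 × 0% = €0.00.
Line 2 (T-546, Narena, 108 units, €11,294.64):
Base rate for T-546 is 8% + €1.91/unit.
Origin Narena qualifies under the Astica–Narena agreement and T-546 is covered: preferential rate 5% applies instead.
The additional-duty order on T-546 targets Orena, not Narena; it does not apply.
Duty = €11,294.64 × 5% = €564.73.
Line 3 (K-927, Narovia, 2,984 units, €537,567.60):
Base rate for K-927 is 14% + €1.34/unit.
The additional-duty order on K-927 targets Orena, not Narovia; it does not apply.
Duty = €537,567.60 × 14% + 2,984 × €1.34 = €79,258.02.
Total = €0.00 + €564.73 + €79,258.02 = €79,822.75.

€79,822.75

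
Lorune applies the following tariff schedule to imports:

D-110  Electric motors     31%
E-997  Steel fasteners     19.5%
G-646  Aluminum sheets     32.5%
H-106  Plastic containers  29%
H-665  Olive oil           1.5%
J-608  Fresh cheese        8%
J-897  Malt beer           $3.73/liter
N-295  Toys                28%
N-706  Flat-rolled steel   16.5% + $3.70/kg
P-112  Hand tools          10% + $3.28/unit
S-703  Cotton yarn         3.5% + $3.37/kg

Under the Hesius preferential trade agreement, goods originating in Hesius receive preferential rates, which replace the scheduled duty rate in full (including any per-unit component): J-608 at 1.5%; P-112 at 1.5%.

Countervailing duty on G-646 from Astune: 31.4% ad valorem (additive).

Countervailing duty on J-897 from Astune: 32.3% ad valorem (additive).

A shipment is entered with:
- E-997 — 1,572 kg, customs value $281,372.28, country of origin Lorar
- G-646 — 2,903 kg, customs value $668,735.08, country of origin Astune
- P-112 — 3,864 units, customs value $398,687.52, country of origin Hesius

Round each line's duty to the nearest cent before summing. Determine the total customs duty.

Line 1 (E-997, Lorar, 1,572 kg, $281,372.28):
Base rate for E-997 is 19.5%.
Duty = $281,372.28 × 19.5% = $54,867.59.
Line 2 (G-646, Astune, 2,903 kg, $668,735.08):
Base rate for G-646 is 32.5%.
Additional duty on G-646 from Astune: +31.4%. Applied ad valorem rate: 32.5% + 31.4% = 63.9%.
Duty = $668,735.08 × 63.9% = $427,321.72.
Line 3 (P-112, Hesius, 3,864 units, $398,687.52):
Base rate for P-112 is 10% + $3.28/unit.
Origin Hesius qualifies under the Lorune–Hesius agreement and P-112 is covered: preferential rate 1.5% applies instead.
Duty = $398,687.52 × 1.5% = $5,980.31.
Total = $54,867.59 + $427,321.72 + $5,980.31 = $488,169.62.

$488,169.62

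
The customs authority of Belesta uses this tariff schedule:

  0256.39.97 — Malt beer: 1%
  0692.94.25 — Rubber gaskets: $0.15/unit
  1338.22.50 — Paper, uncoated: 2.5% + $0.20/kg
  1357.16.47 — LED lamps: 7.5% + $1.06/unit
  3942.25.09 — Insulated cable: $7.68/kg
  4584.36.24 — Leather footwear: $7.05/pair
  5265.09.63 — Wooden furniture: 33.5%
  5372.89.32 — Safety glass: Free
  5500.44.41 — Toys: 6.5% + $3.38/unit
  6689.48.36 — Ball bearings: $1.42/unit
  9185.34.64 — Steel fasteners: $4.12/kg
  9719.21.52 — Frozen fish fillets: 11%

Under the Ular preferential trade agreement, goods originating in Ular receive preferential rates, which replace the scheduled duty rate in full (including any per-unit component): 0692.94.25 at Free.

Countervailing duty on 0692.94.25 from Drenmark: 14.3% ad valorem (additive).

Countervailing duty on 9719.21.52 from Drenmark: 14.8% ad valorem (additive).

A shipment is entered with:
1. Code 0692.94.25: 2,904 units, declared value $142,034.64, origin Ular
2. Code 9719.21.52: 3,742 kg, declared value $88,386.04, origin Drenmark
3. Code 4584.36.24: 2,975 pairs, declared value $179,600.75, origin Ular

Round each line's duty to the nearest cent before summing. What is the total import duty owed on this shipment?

$43,777.35

Line 1 (0692.94.25, Ular, 2,904 units, $142,034.64):
Base rate for 0692.94.25 is $0.15/unit.
Origin Ular qualifies under the Belesta–Ular agreement and 0692.94.25 is covered: preferential rate Free applies instead.
The additional-duty order on 0692.94.25 targets Drenmark, not Ular; it does not apply.
Duty = $142,034.64 × 0% = $0.00.
Line 2 (9719.21.52, Drenmark, 3,742 kg, $88,386.04):
Base rate for 9719.21.52 is 11%.
Additional duty on 9719.21.52 from Drenmark: +14.8%. Applied ad valorem rate: 11% + 14.8% = 25.8%.
Duty = $88,386.04 × 25.8% = $22,803.60.
Line 3 (4584.36.24, Ular, 2,975 pairs, $179,600.75):
Base rate for 4584.36.24 is $7.05/pair.
Origin Ular is the FTA partner but 4584.36.24 is not on the preference list; base rate stands.
Duty = 2,975 × $7.05 = $20,973.75.
Total = $0.00 + $22,803.60 + $20,973.75 = $43,777.35.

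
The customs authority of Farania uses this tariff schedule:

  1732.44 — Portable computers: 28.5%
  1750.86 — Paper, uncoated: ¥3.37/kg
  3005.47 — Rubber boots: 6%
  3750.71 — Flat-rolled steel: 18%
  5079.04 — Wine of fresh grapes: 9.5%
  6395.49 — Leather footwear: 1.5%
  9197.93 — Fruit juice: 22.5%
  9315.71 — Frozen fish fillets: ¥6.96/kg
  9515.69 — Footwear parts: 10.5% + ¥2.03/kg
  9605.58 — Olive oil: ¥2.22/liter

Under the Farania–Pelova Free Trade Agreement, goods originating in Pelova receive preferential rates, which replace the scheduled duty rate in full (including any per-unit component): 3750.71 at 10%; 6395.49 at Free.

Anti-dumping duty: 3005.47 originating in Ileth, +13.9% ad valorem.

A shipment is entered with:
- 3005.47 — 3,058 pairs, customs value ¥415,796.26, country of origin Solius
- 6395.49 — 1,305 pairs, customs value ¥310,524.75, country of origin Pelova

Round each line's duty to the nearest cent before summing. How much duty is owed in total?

Line 1 (3005.47, Solius, 3,058 pairs, ¥415,796.26):
Base rate for 3005.47 is 6%.
The additional-duty order on 3005.47 targets Ileth, not Solius; it does not apply.
Duty = ¥415,796.26 × 6% = ¥24,947.78.
Line 2 (6395.49, Pelova, 1,305 pairs, ¥310,524.75):
Base rate for 6395.49 is 1.5%.
Origin Pelova qualifies under the Farania–Pelova agreement and 6395.49 is covered: preferential rate Free applies instead.
Duty = ¥310,524.75 × 0% = ¥0.00.
Total = ¥24,947.78 + ¥0.00 = ¥24,947.78.

¥24,947.78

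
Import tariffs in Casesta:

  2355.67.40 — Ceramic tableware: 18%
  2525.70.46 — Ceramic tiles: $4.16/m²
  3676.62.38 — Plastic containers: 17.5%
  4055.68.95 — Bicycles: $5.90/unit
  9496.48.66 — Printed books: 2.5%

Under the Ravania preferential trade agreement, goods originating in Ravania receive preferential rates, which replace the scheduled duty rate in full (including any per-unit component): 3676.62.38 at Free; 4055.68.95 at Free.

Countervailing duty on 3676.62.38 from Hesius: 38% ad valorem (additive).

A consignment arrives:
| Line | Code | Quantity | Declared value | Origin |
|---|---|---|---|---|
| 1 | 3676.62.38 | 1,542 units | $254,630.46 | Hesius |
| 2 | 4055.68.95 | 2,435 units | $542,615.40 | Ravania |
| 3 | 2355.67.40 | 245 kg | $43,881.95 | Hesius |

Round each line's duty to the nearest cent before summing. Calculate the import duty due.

Line 1 (3676.62.38, Hesius, 1,542 units, $254,630.46):
Base rate for 3676.62.38 is 17.5%.
3676.62.38 has an FTA preferential rate, but origin Hesius is not Ravania; base rate stands.
Additional duty on 3676.62.38 from Hesius: +38%. Applied ad valorem rate: 17.5% + 38% = 55.5%.
Duty = $254,630.46 × 55.5% = $141,319.91.
Line 2 (4055.68.95, Ravania, 2,435 units, $542,615.40):
Base rate for 4055.68.95 is $5.90/unit.
Origin Ravania qualifies under the Casesta–Ravania agreement and 4055.68.95 is covered: preferential rate Free applies instead.
Duty = $542,615.40 × 0% = $0.00.
Line 3 (2355.67.40, Hesius, 245 kg, $43,881.95):
Base rate for 2355.67.40 is 18%.
Duty = $43,881.95 × 18% = $7,898.75.
Total = $141,319.91 + $0.00 + $7,898.75 = $149,218.66.

$149,218.66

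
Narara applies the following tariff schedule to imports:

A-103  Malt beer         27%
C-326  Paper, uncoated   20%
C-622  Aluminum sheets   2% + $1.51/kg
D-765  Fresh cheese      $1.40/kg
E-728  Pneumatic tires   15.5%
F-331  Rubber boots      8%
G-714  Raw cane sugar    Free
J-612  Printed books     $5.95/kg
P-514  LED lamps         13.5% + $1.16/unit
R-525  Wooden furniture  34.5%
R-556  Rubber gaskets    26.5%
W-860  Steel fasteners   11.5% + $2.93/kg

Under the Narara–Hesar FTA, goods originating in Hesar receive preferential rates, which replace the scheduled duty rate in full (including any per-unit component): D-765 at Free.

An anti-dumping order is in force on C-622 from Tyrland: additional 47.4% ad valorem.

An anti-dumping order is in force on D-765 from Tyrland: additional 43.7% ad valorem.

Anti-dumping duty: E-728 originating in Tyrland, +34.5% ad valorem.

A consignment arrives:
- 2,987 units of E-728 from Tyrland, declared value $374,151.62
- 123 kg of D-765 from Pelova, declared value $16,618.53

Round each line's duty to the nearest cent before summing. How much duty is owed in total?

$187,248.01

Line 1 (E-728, Tyrland, 2,987 units, $374,151.62):
Base rate for E-728 is 15.5%.
Additional duty on E-728 from Tyrland: +34.5%. Applied ad valorem rate: 15.5% + 34.5% = 50%.
Duty = $374,151.62 × 50% = $187,075.81.
Line 2 (D-765, Pelova, 123 kg, $16,618.53):
Base rate for D-765 is $1.40/kg.
D-765 has an FTA preferential rate, but origin Pelova is not Hesar; base rate stands.
The additional-duty order on D-765 targets Tyrland, not Pelova; it does not apply.
Duty = 123 × $1.40 = $172.20.
Total = $187,075.81 + $172.20 = $187,248.01.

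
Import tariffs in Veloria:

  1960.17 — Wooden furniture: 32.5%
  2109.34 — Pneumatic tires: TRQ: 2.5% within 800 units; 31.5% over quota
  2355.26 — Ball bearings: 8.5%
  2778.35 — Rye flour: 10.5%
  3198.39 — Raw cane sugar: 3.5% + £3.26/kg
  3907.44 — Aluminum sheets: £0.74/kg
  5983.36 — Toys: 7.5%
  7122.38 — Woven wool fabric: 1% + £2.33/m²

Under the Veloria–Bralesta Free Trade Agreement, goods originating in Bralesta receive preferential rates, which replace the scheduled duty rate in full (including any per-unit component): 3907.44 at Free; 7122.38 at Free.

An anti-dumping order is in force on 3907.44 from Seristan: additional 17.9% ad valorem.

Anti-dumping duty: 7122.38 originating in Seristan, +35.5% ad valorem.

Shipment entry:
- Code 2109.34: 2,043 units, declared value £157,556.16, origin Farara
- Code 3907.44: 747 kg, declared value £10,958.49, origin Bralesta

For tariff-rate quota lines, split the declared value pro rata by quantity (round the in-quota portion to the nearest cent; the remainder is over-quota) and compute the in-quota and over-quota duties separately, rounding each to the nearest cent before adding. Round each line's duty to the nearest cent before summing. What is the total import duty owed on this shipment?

£31,738.35

Line 1 (2109.34, Farara, 2,043 units, £157,556.16):
Code 2109.34 is under a tariff-rate quota (threshold 800 units). In-quota: 800 units at 2.5%; over-quota: 1,243 units at 31.5%.
Pro-rata value split: in-quota = £157,556.16 × 800/2,043 = £61,696.00; over-quota = £157,556.16 − £61,696.00 = £95,860.16.
In-quota duty = £61,696.00 × 2.5% = £1,542.40. Over-quota duty = £95,860.16 × 31.5% = £30,195.95.
Line duty = £1,542.40 + £30,195.95 = £31,738.35.
Line 2 (3907.44, Bralesta, 747 kg, £10,958.49):
Base rate for 3907.44 is £0.74/kg.
Origin Bralesta qualifies under the Veloria–Bralesta agreement and 3907.44 is covered: preferential rate Free applies instead.
The additional-duty order on 3907.44 targets Seristan, not Bralesta; it does not apply.
Duty = £10,958.49 × 0% = £0.00.
Total = £31,738.35 + £0.00 = £31,738.35.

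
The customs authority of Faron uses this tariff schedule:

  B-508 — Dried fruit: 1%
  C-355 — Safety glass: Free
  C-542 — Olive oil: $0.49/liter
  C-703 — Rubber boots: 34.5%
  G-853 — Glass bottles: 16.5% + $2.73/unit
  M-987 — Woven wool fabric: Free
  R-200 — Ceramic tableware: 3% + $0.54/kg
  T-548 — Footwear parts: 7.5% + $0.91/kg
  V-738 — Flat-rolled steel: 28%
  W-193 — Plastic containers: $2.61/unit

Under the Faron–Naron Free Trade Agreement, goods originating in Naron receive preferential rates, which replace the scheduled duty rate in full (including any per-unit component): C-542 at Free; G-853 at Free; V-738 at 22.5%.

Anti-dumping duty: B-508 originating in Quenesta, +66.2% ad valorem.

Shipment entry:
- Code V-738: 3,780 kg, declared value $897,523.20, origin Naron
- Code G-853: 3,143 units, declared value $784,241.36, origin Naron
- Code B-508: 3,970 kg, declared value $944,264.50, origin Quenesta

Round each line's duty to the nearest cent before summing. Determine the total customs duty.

Line 1 (V-738, Naron, 3,780 kg, $897,523.20):
Base rate for V-738 is 28%.
Origin Naron qualifies under the Faron–Naron agreement and V-738 is covered: preferential rate 22.5% applies instead.
Duty = $897,523.20 × 22.5% = $201,942.72.
Line 2 (G-853, Naron, 3,143 units, $784,241.36):
Base rate for G-853 is 16.5% + $2.73/unit.
Origin Naron qualifies under the Faron–Naron agreement and G-853 is covered: preferential rate Free applies instead.
Duty = $784,241.36 × 0% = $0.00.
Line 3 (B-508, Quenesta, 3,970 kg, $944,264.50):
Base rate for B-508 is 1%.
Additional duty on B-508 from Quenesta: +66.2%. Applied ad valorem rate: 1% + 66.2% = 67.2%.
Duty = $944,264.50 × 67.2% = $634,545.74.
Total = $201,942.72 + $0.00 + $634,545.74 = $836,488.46.

$836,488.46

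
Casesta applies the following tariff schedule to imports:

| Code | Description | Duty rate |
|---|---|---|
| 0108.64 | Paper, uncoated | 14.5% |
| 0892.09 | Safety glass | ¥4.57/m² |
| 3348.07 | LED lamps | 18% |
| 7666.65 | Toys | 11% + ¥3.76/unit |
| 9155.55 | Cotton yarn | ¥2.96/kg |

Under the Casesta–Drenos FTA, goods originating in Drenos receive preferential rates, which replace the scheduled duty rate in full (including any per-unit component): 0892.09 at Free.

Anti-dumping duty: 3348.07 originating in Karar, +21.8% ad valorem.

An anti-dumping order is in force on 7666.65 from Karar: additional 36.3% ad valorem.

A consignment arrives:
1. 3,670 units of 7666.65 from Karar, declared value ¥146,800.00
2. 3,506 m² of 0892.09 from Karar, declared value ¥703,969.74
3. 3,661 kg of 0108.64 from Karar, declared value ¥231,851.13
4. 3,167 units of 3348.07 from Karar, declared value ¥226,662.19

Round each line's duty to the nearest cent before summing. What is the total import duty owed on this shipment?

¥223,087.98

Line 1 (7666.65, Karar, 3,670 units, ¥146,800.00):
Base rate for 7666.65 is 11% + ¥3.76/unit.
Additional duty on 7666.65 from Karar: +36.3%. Applied ad valorem rate: 11% + 36.3% = 47.3%.
Duty = ¥146,800.00 × 47.3% + 3,670 × ¥3.76 = ¥83,235.60.
Line 2 (0892.09, Karar, 3,506 m², ¥703,969.74):
Base rate for 0892.09 is ¥4.57/m².
0892.09 has an FTA preferential rate, but origin Karar is not Drenos; base rate stands.
Duty = 3,506 × ¥4.57 = ¥16,022.42.
Line 3 (0108.64, Karar, 3,661 kg, ¥231,851.13):
Base rate for 0108.64 is 14.5%.
Duty = ¥231,851.13 × 14.5% = ¥33,618.41.
Line 4 (3348.07, Karar, 3,167 units, ¥226,662.19):
Base rate for 3348.07 is 18%.
Additional duty on 3348.07 from Karar: +21.8%. Applied ad valorem rate: 18% + 21.8% = 39.8%.
Duty = ¥226,662.19 × 39.8% = ¥90,211.55.
Total = ¥83,235.60 + ¥16,022.42 + ¥33,618.41 + ¥90,211.55 = ¥223,087.98.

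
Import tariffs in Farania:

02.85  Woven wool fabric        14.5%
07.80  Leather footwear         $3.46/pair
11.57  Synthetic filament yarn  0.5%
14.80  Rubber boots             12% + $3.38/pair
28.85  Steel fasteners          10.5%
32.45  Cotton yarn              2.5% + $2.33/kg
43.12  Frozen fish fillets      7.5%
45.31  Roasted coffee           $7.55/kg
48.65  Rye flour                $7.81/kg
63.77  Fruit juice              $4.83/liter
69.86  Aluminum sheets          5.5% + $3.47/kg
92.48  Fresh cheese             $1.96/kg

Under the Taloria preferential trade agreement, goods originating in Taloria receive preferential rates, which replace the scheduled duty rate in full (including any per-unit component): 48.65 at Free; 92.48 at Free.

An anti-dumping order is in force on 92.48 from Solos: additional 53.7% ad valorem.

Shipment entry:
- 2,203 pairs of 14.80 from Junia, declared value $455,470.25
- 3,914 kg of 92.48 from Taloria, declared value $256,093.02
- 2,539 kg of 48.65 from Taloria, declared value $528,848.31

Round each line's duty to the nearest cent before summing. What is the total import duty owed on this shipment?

Line 1 (14.80, Junia, 2,203 pairs, $455,470.25):
Base rate for 14.80 is 12% + $3.38/pair.
Duty = $455,470.25 × 12% + 2,203 × $3.38 = $62,102.57.
Line 2 (92.48, Taloria, 3,914 kg, $256,093.02):
Base rate for 92.48 is $1.96/kg.
Origin Taloria qualifies under the Farania–Taloria agreement and 92.48 is covered: preferential rate Free applies instead.
The additional-duty order on 92.48 targets Solos, not Taloria; it does not apply.
Duty = $256,093.02 × 0% = $0.00.
Line 3 (48.65, Taloria, 2,539 kg, $528,848.31):
Base rate for 48.65 is $7.81/kg.
Origin Taloria qualifies under the Farania–Taloria agreement and 48.65 is covered: preferential rate Free applies instead.
Duty = $528,848.31 × 0% = $0.00.
Total = $62,102.57 + $0.00 + $0.00 = $62,102.57.

$62,102.57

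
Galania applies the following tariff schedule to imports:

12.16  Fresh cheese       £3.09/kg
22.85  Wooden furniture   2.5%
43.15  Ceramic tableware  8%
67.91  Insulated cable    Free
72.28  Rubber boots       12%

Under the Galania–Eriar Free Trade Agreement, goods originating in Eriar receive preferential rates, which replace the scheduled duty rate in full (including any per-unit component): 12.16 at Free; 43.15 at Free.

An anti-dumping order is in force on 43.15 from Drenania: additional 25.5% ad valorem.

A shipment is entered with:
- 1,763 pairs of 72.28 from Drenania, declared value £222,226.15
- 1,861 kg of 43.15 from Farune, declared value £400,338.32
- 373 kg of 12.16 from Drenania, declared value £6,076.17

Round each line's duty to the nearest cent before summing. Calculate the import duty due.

Line 1 (72.28, Drenania, 1,763 pairs, £222,226.15):
Base rate for 72.28 is 12%.
Duty = £222,226.15 × 12% = £26,667.14.
Line 2 (43.15, Farune, 1,861 kg, £400,338.32):
Base rate for 43.15 is 8%.
43.15 has an FTA preferential rate, but origin Farune is not Eriar; base rate stands.
The additional-duty order on 43.15 targets Drenania, not Farune; it does not apply.
Duty = £400,338.32 × 8% = £32,027.07.
Line 3 (12.16, Drenania, 373 kg, £6,076.17):
Base rate for 12.16 is £3.09/kg.
12.16 has an FTA preferential rate, but origin Drenania is not Eriar; base rate stands.
Duty = 373 × £3.09 = £1,152.57.
Total = £26,667.14 + £32,027.07 + £1,152.57 = £59,846.78.

£59,846.78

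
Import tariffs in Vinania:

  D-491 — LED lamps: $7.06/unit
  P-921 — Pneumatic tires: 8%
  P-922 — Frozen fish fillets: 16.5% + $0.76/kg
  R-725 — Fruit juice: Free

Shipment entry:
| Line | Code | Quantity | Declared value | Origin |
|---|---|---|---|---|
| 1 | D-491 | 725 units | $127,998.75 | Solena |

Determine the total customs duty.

$5,118.50

Line 1 (D-491, Solena, 725 units, $127,998.75):
Base rate for D-491 is $7.06/unit.
Duty = 725 × $7.06 = $5,118.50.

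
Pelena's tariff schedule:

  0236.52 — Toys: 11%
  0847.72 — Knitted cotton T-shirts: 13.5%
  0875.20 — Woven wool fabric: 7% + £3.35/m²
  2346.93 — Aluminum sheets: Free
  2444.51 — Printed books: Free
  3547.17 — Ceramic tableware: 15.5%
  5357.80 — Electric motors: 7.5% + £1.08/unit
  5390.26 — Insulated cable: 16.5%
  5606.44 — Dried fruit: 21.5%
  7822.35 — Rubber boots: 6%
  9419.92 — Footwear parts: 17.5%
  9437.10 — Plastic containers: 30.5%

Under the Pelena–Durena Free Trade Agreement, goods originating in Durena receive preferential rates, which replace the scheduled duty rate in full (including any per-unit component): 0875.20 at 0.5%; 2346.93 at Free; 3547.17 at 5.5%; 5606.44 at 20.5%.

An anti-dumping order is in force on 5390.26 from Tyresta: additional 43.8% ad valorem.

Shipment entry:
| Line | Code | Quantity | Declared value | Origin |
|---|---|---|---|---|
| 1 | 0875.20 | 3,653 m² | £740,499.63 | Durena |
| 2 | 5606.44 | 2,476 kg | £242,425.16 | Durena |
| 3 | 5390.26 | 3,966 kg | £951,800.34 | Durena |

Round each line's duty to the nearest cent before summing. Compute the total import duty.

£210,446.72

Line 1 (0875.20, Durena, 3,653 m², £740,499.63):
Base rate for 0875.20 is 7% + £3.35/m².
Origin Durena qualifies under the Pelena–Durena agreement and 0875.20 is covered: preferential rate 0.5% applies instead.
Duty = £740,499.63 × 0.5% = £3,702.50.
Line 2 (5606.44, Durena, 2,476 kg, £242,425.16):
Base rate for 5606.44 is 21.5%.
Origin Durena qualifies under the Pelena–Durena agreement and 5606.44 is covered: preferential rate 20.5% applies instead.
Duty = £242,425.16 × 20.5% = £49,697.16.
Line 3 (5390.26, Durena, 3,966 kg, £951,800.34):
Base rate for 5390.26 is 16.5%.
Origin Durena is the FTA partner but 5390.26 is not on the preference list; base rate stands.
The additional-duty order on 5390.26 targets Tyresta, not Durena; it does not apply.
Duty = £951,800.34 × 16.5% = £157,047.06.
Total = £3,702.50 + £49,697.16 + £157,047.06 = £210,446.72.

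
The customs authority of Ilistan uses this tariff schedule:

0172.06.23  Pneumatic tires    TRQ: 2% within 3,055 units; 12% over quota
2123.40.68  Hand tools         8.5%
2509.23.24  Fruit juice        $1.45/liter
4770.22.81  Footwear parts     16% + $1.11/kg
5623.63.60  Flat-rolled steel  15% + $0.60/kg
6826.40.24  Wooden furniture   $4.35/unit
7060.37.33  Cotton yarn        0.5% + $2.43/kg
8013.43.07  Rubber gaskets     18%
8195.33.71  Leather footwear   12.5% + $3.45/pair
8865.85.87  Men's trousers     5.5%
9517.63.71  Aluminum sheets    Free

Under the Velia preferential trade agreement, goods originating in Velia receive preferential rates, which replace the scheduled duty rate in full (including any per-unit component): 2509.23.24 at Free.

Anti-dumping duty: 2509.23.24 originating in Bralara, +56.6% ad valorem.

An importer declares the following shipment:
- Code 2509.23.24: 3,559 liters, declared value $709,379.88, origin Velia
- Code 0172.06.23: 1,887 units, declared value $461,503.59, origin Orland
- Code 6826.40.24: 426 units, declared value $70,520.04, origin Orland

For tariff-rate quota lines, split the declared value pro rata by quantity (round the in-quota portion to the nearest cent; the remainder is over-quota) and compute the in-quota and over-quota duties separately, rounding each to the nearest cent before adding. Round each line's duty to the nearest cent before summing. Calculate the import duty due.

$11,083.17

Line 1 (2509.23.24, Velia, 3,559 liters, $709,379.88):
Base rate for 2509.23.24 is $1.45/liter.
Origin Velia qualifies under the Ilistan–Velia agreement and 2509.23.24 is covered: preferential rate Free applies instead.
The additional-duty order on 2509.23.24 targets Bralara, not Velia; it does not apply.
Duty = $709,379.88 × 0% = $0.00.
Line 2 (0172.06.23, Orland, 1,887 units, $461,503.59):
Code 0172.06.23 is under a tariff-rate quota (threshold 3,055 units). Quantity 1,887 units is within the quota, so the in-quota rate 2% applies to the full value.
Duty = $461,503.59 × 2% = $9,230.07.
Line 3 (6826.40.24, Orland, 426 units, $70,520.04):
Base rate for 6826.40.24 is $4.35/unit.
Duty = 426 × $4.35 = $1,853.10.
Total = $0.00 + $9,230.07 + $1,853.10 = $11,083.17.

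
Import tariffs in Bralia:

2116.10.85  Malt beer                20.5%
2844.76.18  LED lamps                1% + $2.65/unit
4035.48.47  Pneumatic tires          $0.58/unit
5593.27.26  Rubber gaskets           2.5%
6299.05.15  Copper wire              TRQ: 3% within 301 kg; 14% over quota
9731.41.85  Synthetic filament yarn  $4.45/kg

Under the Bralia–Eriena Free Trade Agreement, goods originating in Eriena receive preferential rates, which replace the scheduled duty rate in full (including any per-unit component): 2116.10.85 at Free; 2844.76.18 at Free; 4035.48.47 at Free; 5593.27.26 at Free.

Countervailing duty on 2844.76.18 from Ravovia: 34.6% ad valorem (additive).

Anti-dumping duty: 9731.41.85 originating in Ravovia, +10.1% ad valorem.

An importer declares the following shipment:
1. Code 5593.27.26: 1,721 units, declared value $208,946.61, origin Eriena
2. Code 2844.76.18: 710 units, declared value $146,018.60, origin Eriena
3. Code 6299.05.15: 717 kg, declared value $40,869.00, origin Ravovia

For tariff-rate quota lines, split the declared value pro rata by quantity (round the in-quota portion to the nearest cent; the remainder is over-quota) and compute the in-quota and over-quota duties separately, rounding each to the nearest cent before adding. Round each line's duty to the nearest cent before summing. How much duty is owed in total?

Line 1 (5593.27.26, Eriena, 1,721 units, $208,946.61):
Base rate for 5593.27.26 is 2.5%.
Origin Eriena qualifies under the Bralia–Eriena agreement and 5593.27.26 is covered: preferential rate Free applies instead.
Duty = $208,946.61 × 0% = $0.00.
Line 2 (2844.76.18, Eriena, 710 units, $146,018.60):
Base rate for 2844.76.18 is 1% + $2.65/unit.
Origin Eriena qualifies under the Bralia–Eriena agreement and 2844.76.18 is covered: preferential rate Free applies instead.
The additional-duty order on 2844.76.18 targets Ravovia, not Eriena; it does not apply.
Duty = $146,018.60 × 0% = $0.00.
Line 3 (6299.05.15, Ravovia, 717 kg, $40,869.00):
Code 6299.05.15 is under a tariff-rate quota (threshold 301 kg). In-quota: 301 kg at 3%; over-quota: 416 kg at 14%.
Pro-rata value split: in-quota = $40,869.00 × 301/717 = $17,157.00; over-quota = $40,869.00 − $17,157.00 = $23,712.00.
In-quota duty = $17,157.00 × 3% = $514.71. Over-quota duty = $23,712.00 × 14% = $3,319.68.
Line duty = $514.71 + $3,319.68 = $3,834.39.
Total = $0.00 + $0.00 + $3,834.39 = $3,834.39.

$3,834.39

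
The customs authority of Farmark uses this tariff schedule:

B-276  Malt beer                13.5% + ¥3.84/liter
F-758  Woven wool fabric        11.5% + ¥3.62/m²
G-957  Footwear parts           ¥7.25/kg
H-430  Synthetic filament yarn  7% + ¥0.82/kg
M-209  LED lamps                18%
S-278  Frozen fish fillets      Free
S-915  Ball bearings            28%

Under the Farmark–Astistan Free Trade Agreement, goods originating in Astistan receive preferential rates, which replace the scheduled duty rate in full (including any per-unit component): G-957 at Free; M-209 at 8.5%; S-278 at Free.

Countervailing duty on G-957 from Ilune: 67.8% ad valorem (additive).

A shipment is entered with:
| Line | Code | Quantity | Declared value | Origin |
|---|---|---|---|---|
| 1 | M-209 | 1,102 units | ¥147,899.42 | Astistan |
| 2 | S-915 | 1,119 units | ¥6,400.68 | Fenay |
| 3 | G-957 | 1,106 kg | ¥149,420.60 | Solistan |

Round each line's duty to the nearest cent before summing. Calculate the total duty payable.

¥22,382.14

Line 1 (M-209, Astistan, 1,102 units, ¥147,899.42):
Base rate for M-209 is 18%.
Origin Astistan qualifies under the Farmark–Astistan agreement and M-209 is covered: preferential rate 8.5% applies instead.
Duty = ¥147,899.42 × 8.5% = ¥12,571.45.
Line 2 (S-915, Fenay, 1,119 units, ¥6,400.68):
Base rate for S-915 is 28%.
Duty = ¥6,400.68 × 28% = ¥1,792.19.
Line 3 (G-957, Solistan, 1,106 kg, ¥149,420.60):
Base rate for G-957 is ¥7.25/kg.
G-957 has an FTA preferential rate, but origin Solistan is not Astistan; base rate stands.
The additional-duty order on G-957 targets Ilune, not Solistan; it does not apply.
Duty = 1,106 × ¥7.25 = ¥8,018.50.
Total = ¥12,571.45 + ¥1,792.19 + ¥8,018.50 = ¥22,382.14.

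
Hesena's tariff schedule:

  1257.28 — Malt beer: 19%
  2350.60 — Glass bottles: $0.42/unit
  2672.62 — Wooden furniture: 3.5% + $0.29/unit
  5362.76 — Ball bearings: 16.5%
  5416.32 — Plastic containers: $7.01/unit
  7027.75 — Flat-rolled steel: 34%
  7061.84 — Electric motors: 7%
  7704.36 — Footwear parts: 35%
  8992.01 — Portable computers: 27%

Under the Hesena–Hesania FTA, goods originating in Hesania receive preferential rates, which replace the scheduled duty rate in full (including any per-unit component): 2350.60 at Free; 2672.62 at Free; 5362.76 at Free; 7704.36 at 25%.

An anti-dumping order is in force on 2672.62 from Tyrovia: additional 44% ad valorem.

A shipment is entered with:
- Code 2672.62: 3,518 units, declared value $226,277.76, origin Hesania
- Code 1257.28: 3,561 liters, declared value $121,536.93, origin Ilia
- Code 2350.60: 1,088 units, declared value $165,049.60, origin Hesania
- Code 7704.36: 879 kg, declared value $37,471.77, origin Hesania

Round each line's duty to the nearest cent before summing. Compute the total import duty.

Line 1 (2672.62, Hesania, 3,518 units, $226,277.76):
Base rate for 2672.62 is 3.5% + $0.29/unit.
Origin Hesania qualifies under the Hesena–Hesania agreement and 2672.62 is covered: preferential rate Free applies instead.
The additional-duty order on 2672.62 targets Tyrovia, not Hesania; it does not apply.
Duty = $226,277.76 × 0% = $0.00.
Line 2 (1257.28, Ilia, 3,561 liters, $121,536.93):
Base rate for 1257.28 is 19%.
Duty = $121,536.93 × 19% = $23,092.02.
Line 3 (2350.60, Hesania, 1,088 units, $165,049.60):
Base rate for 2350.60 is $0.42/unit.
Origin Hesania qualifies under the Hesena–Hesania agreement and 2350.60 is covered: preferential rate Free applies instead.
Duty = $165,049.60 × 0% = $0.00.
Line 4 (7704.36, Hesania, 879 kg, $37,471.77):
Base rate for 7704.36 is 35%.
Origin Hesania qualifies under the Hesena–Hesania agreement and 7704.36 is covered: preferential rate 25% applies instead.
Duty = $37,471.77 × 25% = $9,367.94.
Total = $0.00 + $23,092.02 + $0.00 + $9,367.94 = $32,459.96.

$32,459.96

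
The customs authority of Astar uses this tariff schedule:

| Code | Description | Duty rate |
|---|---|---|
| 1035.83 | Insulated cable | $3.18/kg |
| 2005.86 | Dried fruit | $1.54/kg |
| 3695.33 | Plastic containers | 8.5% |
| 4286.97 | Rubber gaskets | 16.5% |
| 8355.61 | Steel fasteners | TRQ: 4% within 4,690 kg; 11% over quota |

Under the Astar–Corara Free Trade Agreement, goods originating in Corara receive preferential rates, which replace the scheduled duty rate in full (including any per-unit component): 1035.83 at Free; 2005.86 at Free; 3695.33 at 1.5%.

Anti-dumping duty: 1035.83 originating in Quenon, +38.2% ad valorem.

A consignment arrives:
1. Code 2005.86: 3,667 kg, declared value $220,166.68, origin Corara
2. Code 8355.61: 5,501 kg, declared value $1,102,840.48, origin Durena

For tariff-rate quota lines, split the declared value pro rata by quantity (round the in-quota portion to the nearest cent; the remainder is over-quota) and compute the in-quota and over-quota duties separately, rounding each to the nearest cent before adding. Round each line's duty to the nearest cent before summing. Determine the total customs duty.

Line 1 (2005.86, Corara, 3,667 kg, $220,166.68):
Base rate for 2005.86 is $1.54/kg.
Origin Corara qualifies under the Astar–Corara agreement and 2005.86 is covered: preferential rate Free applies instead.
Duty = $220,166.68 × 0% = $0.00.
Line 2 (8355.61, Durena, 5,501 kg, $1,102,840.48):
Code 8355.61 is under a tariff-rate quota (threshold 4,690 kg). In-quota: 4,690 kg at 4%; over-quota: 811 kg at 11%.
Pro-rata value split: in-quota = $1,102,840.48 × 4,690/5,501 = $940,251.20; over-quota = $1,102,840.48 − $940,251.20 = $162,589.28.
In-quota duty = $940,251.20 × 4% = $37,610.05. Over-quota duty = $162,589.28 × 11% = $17,884.82.
Line duty = $37,610.05 + $17,884.82 = $55,494.87.
Total = $0.00 + $55,494.87 = $55,494.87.

$55,494.87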